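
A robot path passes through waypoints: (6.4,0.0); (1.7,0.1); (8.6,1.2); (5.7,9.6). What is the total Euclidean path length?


Segment lengths:
  seg1 = sqrt((-4.7)^2 + (0.1)^2) = 4.7011
  seg2 = sqrt((6.9)^2 + (1.1)^2) = 6.9871
  seg3 = sqrt((-2.9)^2 + (8.4)^2) = 8.8865
Total = 20.5747


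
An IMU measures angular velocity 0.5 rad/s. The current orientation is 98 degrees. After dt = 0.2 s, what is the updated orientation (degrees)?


delta_theta = w * dt = 0.5 * 0.2 = 0.1 rad
= 5.7296 deg
theta_new = 98 + 5.7296 = 103.7296 deg


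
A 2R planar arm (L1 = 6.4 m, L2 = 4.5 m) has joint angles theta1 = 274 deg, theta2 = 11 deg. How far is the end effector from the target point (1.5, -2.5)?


End effector via forward kinematics:
x = L1*cos(t1) + L2*cos(t1+t2) = 1.6111
y = L1*sin(t1) + L2*sin(t1+t2) = -10.7311
Distance to target:
d = sqrt((1.5 - 1.6111)^2 + (-2.5 - -10.7311)^2)
= sqrt(0.0123 + 67.7506)
= 8.2318 m


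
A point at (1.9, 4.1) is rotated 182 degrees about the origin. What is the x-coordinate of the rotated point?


x' = x*cos(theta) - y*sin(theta)
cos(182 deg) = -0.9994, sin(182 deg) = -0.0349
x' = 1.9 * -0.9994 - 4.1 * -0.0349
= -1.8988 - -0.1431
= -1.7558


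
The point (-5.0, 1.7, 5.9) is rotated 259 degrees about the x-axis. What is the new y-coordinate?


Rotation about x-axis: y' = y*cos(theta) - z*sin(theta)
= 1.7 * -0.1908 - 5.9 * -0.9816
= 5.4672


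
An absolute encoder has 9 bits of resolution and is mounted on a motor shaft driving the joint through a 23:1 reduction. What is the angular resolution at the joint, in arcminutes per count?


counts = 2^9 = 512
effective counts at joint = 512 * 23 = 11776
resolution = 360*60 / 11776
= 1.8342 arcmin/count


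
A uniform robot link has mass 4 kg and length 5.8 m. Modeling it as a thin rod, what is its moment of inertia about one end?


I = (1/3) * m * L^2
= (1/3) * 4 * 5.8^2
= 0.333333 * 4 * 33.64
= 44.8533 kg*m^2


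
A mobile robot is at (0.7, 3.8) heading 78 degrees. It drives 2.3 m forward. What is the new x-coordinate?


x_new = x0 + d*cos(theta)
= 0.7 + 2.3*cos(78)
= 0.7 + 0.4782
= 1.1782


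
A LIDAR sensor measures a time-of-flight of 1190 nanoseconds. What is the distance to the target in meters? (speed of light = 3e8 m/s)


tof = 1190 ns = 1.19e-06 s
dist = c * tof / 2
= 3e8 * 1.19e-06 / 2
= 178.5 m


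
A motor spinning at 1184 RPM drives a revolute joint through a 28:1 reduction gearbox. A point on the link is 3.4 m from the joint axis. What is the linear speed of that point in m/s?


omega_motor = 1184 * 2*pi/60 = 123.9882 rad/s
omega_joint = omega_motor / 28 = 4.4281 rad/s
v = omega_joint * r = 4.4281 * 3.4
= 15.0557 m/s


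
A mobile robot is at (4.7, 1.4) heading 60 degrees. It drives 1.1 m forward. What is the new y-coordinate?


y_new = y0 + d*sin(theta)
= 1.4 + 1.1*sin(60)
= 1.4 + 0.9526
= 2.3526


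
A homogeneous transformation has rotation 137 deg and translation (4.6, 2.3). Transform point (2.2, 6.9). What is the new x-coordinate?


x' = cos(theta)*px - sin(theta)*py + tx
= -0.7314*2.2 - 0.682*6.9 + 4.6
= -1.7148


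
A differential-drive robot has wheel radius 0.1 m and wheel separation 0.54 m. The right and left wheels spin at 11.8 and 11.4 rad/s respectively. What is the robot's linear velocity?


vR = r*wR = 0.1*11.8 = 1.18 m/s
vL = r*wL = 0.1*11.4 = 1.14 m/s
v = (vR+vL)/2 = 1.16 m/s
omega = (vR-vL)/L = 0.0741 rad/s
linear velocity = 1.16 m/s


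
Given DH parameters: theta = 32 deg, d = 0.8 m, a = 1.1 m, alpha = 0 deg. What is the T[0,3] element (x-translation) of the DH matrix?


T[0,3] = a * cos(theta)
= 1.1 * cos(32 deg)
= 1.1 * 0.848
= 0.9329


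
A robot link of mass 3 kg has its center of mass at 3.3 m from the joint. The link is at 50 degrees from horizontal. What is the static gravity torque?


tau = m*g*L*cos(angle)
= 3 * 9.81 * 3.3 * cos(50 deg)
= 3 * 9.81 * 3.3 * 0.6428
= 62.4269 Nm


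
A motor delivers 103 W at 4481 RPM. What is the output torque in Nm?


omega = 4481 * 2*pi/60 = 469.2492 rad/s
tau = P / omega = 103 / 469.2492
= 0.2195 Nm


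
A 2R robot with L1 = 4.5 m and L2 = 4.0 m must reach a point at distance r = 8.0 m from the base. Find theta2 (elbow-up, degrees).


cos(theta2) = (r^2 - L1^2 - L2^2) / (2*L1*L2)
cos(theta2) = (64.0 - 20.25 - 16.0) / 36.0
cos(theta2) = 0.770833
theta2 = 39.5712 degrees


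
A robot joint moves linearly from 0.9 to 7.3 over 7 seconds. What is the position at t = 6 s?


s = t/T = 6/7 = 0.8571
p(t) = p0 + (pf-p0)*s
= 0.9 + (7.3 - 0.9) * 0.8571
= 6.3857


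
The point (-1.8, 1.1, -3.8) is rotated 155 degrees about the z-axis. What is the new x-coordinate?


Rotation about z-axis: x' = x*cos(theta) - y*sin(theta)
= -1.8 * -0.9063 - 1.1 * 0.4226
= 1.1665


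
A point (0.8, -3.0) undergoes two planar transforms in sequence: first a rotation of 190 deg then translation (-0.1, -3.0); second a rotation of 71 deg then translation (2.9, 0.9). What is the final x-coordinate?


After transform 1:
x1 = cos(190)*0.8 - sin(190)*-3.0 + -0.1 = -1.4088
y1 = sin(190)*0.8 + cos(190)*-3.0 + -3.0 = -0.1845
After transform 2:
x2 = cos(71)*-1.4088 - sin(71)*-0.1845 + 2.9
= 2.6158


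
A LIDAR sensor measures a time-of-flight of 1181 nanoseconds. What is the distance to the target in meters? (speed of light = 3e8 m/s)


tof = 1181 ns = 1.181e-06 s
dist = c * tof / 2
= 3e8 * 1.181e-06 / 2
= 177.15 m


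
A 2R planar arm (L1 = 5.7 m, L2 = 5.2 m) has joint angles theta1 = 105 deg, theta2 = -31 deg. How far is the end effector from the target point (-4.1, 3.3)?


End effector via forward kinematics:
x = L1*cos(t1) + L2*cos(t1+t2) = -0.042
y = L1*sin(t1) + L2*sin(t1+t2) = 10.5043
Distance to target:
d = sqrt((-4.1 - -0.042)^2 + (3.3 - 10.5043)^2)
= sqrt(16.4677 + 51.9025)
= 8.2686 m


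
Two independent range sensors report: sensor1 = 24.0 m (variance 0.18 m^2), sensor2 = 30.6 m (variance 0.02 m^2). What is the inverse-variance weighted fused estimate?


w1 = (1/var1) / (1/var1 + 1/var2)
   = 5.5556 / (5.5556 + 50.0) = 0.1
w2 = 1 - w1 = 0.9
fused = w1*s1 + w2*s2 = 2.4 + 27.54
= 29.94 m


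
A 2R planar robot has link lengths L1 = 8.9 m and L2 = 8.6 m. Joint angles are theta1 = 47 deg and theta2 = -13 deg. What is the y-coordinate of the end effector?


Convert angles to radians: theta1 = 0.8203, theta2 = -0.2269
y = L1*sin(theta1) + L2*sin(theta1+theta2)
y = 6.509 + 4.8091
y = 11.3181


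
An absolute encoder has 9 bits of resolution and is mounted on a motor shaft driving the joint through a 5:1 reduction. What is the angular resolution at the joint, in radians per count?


counts = 2^9 = 512
effective counts at joint = 512 * 5 = 2560
resolution = 2*pi / 2560
= 0.0025 rad/count


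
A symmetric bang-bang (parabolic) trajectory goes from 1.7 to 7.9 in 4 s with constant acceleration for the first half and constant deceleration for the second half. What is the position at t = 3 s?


Symmetric rest-to-rest: each phase covers (pf-p0)/2 in time T/2. 0.5*a*(T/2)^2 = (pf-p0)/2 => a = 4*(pf-p0)/T^2
a = 4*(7.9-1.7)/4^2 = 1.55
t = 3 is in the deceleration phase (t > T/2).
p = pf - 0.5*a*(T-t)^2 = 7.9 - 0.5*1.55*1^2
= 7.125


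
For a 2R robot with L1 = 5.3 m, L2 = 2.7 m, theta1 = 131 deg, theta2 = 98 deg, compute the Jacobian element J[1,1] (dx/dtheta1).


J[1,1] = -L1*sin(t1) - L2*sin(t1+t2)
= -5.3*sin(131) - 2.7*sin(229)
= -1.9622


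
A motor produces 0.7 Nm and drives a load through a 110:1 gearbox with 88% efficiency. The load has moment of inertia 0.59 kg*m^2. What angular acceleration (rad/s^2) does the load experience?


tau_out = tau_motor * N * eta
= 0.7 * 110 * 0.88 = 67.76 Nm
alpha = tau_out / I = 67.76 / 0.59
= 114.8475 rad/s^2


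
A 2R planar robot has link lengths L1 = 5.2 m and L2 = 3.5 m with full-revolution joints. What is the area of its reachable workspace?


r_max = L1 + L2 = 8.7 m
r_min = |L1 - L2| = 1.7 m
Area = pi*(r_max^2 - r_min^2)
= pi*(75.69 - 2.89)
= pi * 72.8
= 228.7079 m^2


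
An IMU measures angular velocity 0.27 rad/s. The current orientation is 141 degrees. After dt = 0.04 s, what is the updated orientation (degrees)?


delta_theta = w * dt = 0.27 * 0.04 = 0.0108 rad
= 0.6188 deg
theta_new = 141 + 0.6188 = 141.6188 deg


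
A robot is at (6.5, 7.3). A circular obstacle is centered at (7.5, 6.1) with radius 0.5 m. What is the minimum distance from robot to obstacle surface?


center_dist = sqrt((6.5-7.5)^2 + (7.3-6.1)^2)
= sqrt(1.0 + 1.44)
= 1.562
min_dist = center_dist - radius = 1.562 - 0.5 = 1.062 m


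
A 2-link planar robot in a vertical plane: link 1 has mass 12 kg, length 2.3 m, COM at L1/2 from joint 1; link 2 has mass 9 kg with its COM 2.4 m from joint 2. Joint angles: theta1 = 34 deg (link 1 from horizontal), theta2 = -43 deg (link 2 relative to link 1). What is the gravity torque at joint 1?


Horizontal distance from joint 1 to link-1 COM:
  x_c1 = (L1/2)*cos(t1) = 1.15 * 0.829 = 0.9534 m
Horizontal distance from joint 1 to link-2 COM:
  x_c2 = L1*cos(t1) + Lc2*cos(t1+t2)
       = 2.3*0.829 + 2.4*0.9877 = 4.2772 m
tau1 = m1*g*x_c1 + m2*g*x_c2
     = 12*9.81*0.9534 + 9*9.81*4.2772
     = 112.2334 + 377.6374
     = 489.8708 Nm


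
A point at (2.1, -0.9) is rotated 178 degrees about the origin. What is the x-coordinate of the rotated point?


x' = x*cos(theta) - y*sin(theta)
cos(178 deg) = -0.9994, sin(178 deg) = 0.0349
x' = 2.1 * -0.9994 - -0.9 * 0.0349
= -2.0987 - -0.0314
= -2.0673


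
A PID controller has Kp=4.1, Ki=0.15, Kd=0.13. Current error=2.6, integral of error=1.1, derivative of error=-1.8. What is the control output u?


u = Kp*e + Ki*int(e) + Kd*de/dt
= 4.1*2.6 + 0.15*1.1 + 0.13*(-1.8)
= 10.66 + 0.165 + -0.234
= 10.591


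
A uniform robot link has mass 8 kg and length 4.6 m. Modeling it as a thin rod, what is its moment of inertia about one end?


I = (1/3) * m * L^2
= (1/3) * 8 * 4.6^2
= 0.333333 * 8 * 21.16
= 56.4267 kg*m^2


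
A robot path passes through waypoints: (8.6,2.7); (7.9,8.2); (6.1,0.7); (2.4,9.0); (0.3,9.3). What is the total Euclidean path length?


Segment lengths:
  seg1 = sqrt((-0.7)^2 + (5.5)^2) = 5.5444
  seg2 = sqrt((-1.8)^2 + (-7.5)^2) = 7.713
  seg3 = sqrt((-3.7)^2 + (8.3)^2) = 9.0874
  seg4 = sqrt((-2.1)^2 + (0.3)^2) = 2.1213
Total = 24.466


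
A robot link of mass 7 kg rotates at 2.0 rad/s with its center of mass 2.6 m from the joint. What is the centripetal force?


F = m * omega^2 * r
= 7 * 2.0^2 * 2.6
= 7 * 4.0 * 2.6
= 72.8 N


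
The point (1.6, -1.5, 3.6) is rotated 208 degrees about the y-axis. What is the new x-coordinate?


Rotation about y-axis: x' = x*cos(theta) + z*sin(theta)
= 1.6 * -0.8829 + 3.6 * -0.4695
= -3.1028


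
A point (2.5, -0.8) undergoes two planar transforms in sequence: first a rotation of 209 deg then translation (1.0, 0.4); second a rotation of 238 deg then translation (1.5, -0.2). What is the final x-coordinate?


After transform 1:
x1 = cos(209)*2.5 - sin(209)*-0.8 + 1.0 = -1.5744
y1 = sin(209)*2.5 + cos(209)*-0.8 + 0.4 = -0.1123
After transform 2:
x2 = cos(238)*-1.5744 - sin(238)*-0.1123 + 1.5
= 2.239


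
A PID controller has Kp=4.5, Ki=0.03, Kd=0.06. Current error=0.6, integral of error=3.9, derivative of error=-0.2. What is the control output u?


u = Kp*e + Ki*int(e) + Kd*de/dt
= 4.5*0.6 + 0.03*3.9 + 0.06*(-0.2)
= 2.7 + 0.117 + -0.012
= 2.805


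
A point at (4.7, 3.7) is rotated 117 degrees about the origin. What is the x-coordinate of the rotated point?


x' = x*cos(theta) - y*sin(theta)
cos(117 deg) = -0.454, sin(117 deg) = 0.891
x' = 4.7 * -0.454 - 3.7 * 0.891
= -2.1338 - 3.2967
= -5.4305


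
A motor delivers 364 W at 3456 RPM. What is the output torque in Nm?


omega = 3456 * 2*pi/60 = 361.9115 rad/s
tau = P / omega = 364 / 361.9115
= 1.0058 Nm


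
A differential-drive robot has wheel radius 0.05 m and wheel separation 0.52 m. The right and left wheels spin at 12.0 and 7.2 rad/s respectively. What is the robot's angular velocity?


vR = r*wR = 0.05*12.0 = 0.6 m/s
vL = r*wL = 0.05*7.2 = 0.36 m/s
v = (vR+vL)/2 = 0.48 m/s
omega = (vR-vL)/L = 0.4615 rad/s
angular velocity = 0.4615 rad/s


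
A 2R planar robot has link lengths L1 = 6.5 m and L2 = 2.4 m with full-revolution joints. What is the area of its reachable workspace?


r_max = L1 + L2 = 8.9 m
r_min = |L1 - L2| = 4.1 m
Area = pi*(r_max^2 - r_min^2)
= pi*(79.21 - 16.81)
= pi * 62.4
= 196.0354 m^2


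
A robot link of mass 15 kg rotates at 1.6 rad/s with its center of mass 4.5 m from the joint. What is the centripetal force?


F = m * omega^2 * r
= 15 * 1.6^2 * 4.5
= 15 * 2.56 * 4.5
= 172.8 N


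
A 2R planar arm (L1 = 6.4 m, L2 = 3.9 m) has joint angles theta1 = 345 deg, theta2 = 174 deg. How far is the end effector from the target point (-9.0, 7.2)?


End effector via forward kinematics:
x = L1*cos(t1) + L2*cos(t1+t2) = 2.541
y = L1*sin(t1) + L2*sin(t1+t2) = -0.2588
Distance to target:
d = sqrt((-9.0 - 2.541)^2 + (7.2 - -0.2588)^2)
= sqrt(133.1938 + 55.6338)
= 13.7415 m


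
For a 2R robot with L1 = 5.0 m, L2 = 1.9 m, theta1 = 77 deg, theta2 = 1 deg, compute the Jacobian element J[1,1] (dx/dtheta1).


J[1,1] = -L1*sin(t1) - L2*sin(t1+t2)
= -5.0*sin(77) - 1.9*sin(78)
= -6.7303


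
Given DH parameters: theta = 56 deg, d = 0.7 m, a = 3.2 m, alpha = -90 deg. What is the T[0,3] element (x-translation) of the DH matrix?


T[0,3] = a * cos(theta)
= 3.2 * cos(56 deg)
= 3.2 * 0.5592
= 1.7894


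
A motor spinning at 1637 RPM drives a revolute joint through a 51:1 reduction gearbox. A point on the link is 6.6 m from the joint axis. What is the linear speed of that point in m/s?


omega_motor = 1637 * 2*pi/60 = 171.4262 rad/s
omega_joint = omega_motor / 51 = 3.3613 rad/s
v = omega_joint * r = 3.3613 * 6.6
= 22.1846 m/s


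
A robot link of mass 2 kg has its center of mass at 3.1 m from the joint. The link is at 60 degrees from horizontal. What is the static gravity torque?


tau = m*g*L*cos(angle)
= 2 * 9.81 * 3.1 * cos(60 deg)
= 2 * 9.81 * 3.1 * 0.5
= 30.411 Nm


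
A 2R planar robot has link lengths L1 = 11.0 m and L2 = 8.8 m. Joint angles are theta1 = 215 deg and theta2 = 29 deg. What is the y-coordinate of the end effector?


Convert angles to radians: theta1 = 3.7525, theta2 = 0.5061
y = L1*sin(theta1) + L2*sin(theta1+theta2)
y = -6.3093 + -7.9094
y = -14.2187


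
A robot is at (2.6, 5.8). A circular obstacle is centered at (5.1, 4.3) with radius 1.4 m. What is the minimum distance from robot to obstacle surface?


center_dist = sqrt((2.6-5.1)^2 + (5.8-4.3)^2)
= sqrt(6.25 + 2.25)
= 2.9155
min_dist = center_dist - radius = 2.9155 - 1.4 = 1.5155 m


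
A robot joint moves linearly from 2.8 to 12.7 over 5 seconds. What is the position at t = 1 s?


s = t/T = 1/5 = 0.2
p(t) = p0 + (pf-p0)*s
= 2.8 + (12.7 - 2.8) * 0.2
= 4.78


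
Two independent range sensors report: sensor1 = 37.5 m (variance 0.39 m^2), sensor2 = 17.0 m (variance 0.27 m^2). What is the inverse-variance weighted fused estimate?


w1 = (1/var1) / (1/var1 + 1/var2)
   = 2.5641 / (2.5641 + 3.7037) = 0.4091
w2 = 1 - w1 = 0.5909
fused = w1*s1 + w2*s2 = 15.3409 + 10.0455
= 25.3864 m


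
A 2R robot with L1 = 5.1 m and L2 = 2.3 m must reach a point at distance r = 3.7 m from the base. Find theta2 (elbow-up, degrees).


cos(theta2) = (r^2 - L1^2 - L2^2) / (2*L1*L2)
cos(theta2) = (13.69 - 26.01 - 5.29) / 23.46
cos(theta2) = -0.750639
theta2 = 138.6458 degrees


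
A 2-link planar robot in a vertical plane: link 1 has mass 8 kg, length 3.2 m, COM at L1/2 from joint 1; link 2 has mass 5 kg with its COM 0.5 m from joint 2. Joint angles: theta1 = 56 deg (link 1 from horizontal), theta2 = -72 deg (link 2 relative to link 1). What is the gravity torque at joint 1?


Horizontal distance from joint 1 to link-1 COM:
  x_c1 = (L1/2)*cos(t1) = 1.6 * 0.5592 = 0.8947 m
Horizontal distance from joint 1 to link-2 COM:
  x_c2 = L1*cos(t1) + Lc2*cos(t1+t2)
       = 3.2*0.5592 + 0.5*0.9613 = 2.27 m
tau1 = m1*g*x_c1 + m2*g*x_c2
     = 8*9.81*0.8947 + 5*9.81*2.27
     = 70.2167 + 111.3459
     = 181.5626 Nm


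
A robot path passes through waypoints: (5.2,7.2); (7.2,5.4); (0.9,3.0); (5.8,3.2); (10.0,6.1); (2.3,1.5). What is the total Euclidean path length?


Segment lengths:
  seg1 = sqrt((2.0)^2 + (-1.8)^2) = 2.6907
  seg2 = sqrt((-6.3)^2 + (-2.4)^2) = 6.7417
  seg3 = sqrt((4.9)^2 + (0.2)^2) = 4.9041
  seg4 = sqrt((4.2)^2 + (2.9)^2) = 5.1039
  seg5 = sqrt((-7.7)^2 + (-4.6)^2) = 8.9694
Total = 28.4098


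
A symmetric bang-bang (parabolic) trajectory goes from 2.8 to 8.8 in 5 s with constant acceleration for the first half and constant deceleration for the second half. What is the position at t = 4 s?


Symmetric rest-to-rest: each phase covers (pf-p0)/2 in time T/2. 0.5*a*(T/2)^2 = (pf-p0)/2 => a = 4*(pf-p0)/T^2
a = 4*(8.8-2.8)/5^2 = 0.96
t = 4 is in the deceleration phase (t > T/2).
p = pf - 0.5*a*(T-t)^2 = 8.8 - 0.5*0.96*1^2
= 8.32


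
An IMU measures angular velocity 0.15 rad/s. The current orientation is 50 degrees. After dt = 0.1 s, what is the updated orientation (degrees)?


delta_theta = w * dt = 0.15 * 0.1 = 0.015 rad
= 0.8594 deg
theta_new = 50 + 0.8594 = 50.8594 deg


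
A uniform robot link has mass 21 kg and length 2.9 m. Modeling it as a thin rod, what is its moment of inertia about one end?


I = (1/3) * m * L^2
= (1/3) * 21 * 2.9^2
= 0.333333 * 21 * 8.41
= 58.87 kg*m^2


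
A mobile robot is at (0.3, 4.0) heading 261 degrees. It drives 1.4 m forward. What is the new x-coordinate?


x_new = x0 + d*cos(theta)
= 0.3 + 1.4*cos(261)
= 0.3 + -0.219
= 0.081


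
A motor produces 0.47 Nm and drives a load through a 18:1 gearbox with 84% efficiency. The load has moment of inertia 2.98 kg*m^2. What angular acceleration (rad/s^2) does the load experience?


tau_out = tau_motor * N * eta
= 0.47 * 18 * 0.84 = 7.1064 Nm
alpha = tau_out / I = 7.1064 / 2.98
= 2.3847 rad/s^2


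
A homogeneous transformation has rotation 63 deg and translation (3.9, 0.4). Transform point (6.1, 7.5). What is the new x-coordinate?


x' = cos(theta)*px - sin(theta)*py + tx
= 0.454*6.1 - 0.891*7.5 + 3.9
= -0.0132


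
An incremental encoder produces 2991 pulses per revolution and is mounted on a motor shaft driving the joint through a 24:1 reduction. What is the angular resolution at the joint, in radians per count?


counts per rev = 2991
effective counts at joint = 2991 * 24 = 71784
resolution = 2*pi / 71784
= 8.7529e-05 rad/count


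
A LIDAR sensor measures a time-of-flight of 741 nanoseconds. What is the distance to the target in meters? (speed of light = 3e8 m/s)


tof = 741 ns = 7.41e-07 s
dist = c * tof / 2
= 3e8 * 7.41e-07 / 2
= 111.15 m


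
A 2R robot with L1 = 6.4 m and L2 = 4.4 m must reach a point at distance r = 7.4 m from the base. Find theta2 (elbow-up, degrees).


cos(theta2) = (r^2 - L1^2 - L2^2) / (2*L1*L2)
cos(theta2) = (54.76 - 40.96 - 19.36) / 56.32
cos(theta2) = -0.098722
theta2 = 95.6656 degrees


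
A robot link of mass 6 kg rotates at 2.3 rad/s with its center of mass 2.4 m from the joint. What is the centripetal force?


F = m * omega^2 * r
= 6 * 2.3^2 * 2.4
= 6 * 5.29 * 2.4
= 76.176 N


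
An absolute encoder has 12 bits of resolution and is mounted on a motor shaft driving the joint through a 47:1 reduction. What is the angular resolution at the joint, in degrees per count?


counts = 2^12 = 4096
effective counts at joint = 4096 * 47 = 192512
resolution = 360 / 192512
= 0.0019 deg/count


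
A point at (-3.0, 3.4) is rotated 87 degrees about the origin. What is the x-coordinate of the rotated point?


x' = x*cos(theta) - y*sin(theta)
cos(87 deg) = 0.0523, sin(87 deg) = 0.9986
x' = -3.0 * 0.0523 - 3.4 * 0.9986
= -0.157 - 3.3953
= -3.5523


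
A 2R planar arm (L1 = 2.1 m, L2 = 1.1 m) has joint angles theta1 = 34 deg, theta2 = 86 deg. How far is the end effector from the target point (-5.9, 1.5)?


End effector via forward kinematics:
x = L1*cos(t1) + L2*cos(t1+t2) = 1.191
y = L1*sin(t1) + L2*sin(t1+t2) = 2.1269
Distance to target:
d = sqrt((-5.9 - 1.191)^2 + (1.5 - 2.1269)^2)
= sqrt(50.282 + 0.393)
= 7.1186 m


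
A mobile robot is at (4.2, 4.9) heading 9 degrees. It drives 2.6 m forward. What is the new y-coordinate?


y_new = y0 + d*sin(theta)
= 4.9 + 2.6*sin(9)
= 4.9 + 0.4067
= 5.3067


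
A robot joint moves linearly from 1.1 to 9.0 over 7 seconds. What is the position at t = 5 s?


s = t/T = 5/7 = 0.7143
p(t) = p0 + (pf-p0)*s
= 1.1 + (9.0 - 1.1) * 0.7143
= 6.7429


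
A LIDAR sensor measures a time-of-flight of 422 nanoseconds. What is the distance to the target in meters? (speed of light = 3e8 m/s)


tof = 422 ns = 4.22e-07 s
dist = c * tof / 2
= 3e8 * 4.22e-07 / 2
= 63.3 m


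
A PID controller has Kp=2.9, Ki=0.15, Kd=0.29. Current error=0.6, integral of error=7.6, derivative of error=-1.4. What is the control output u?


u = Kp*e + Ki*int(e) + Kd*de/dt
= 2.9*0.6 + 0.15*7.6 + 0.29*(-1.4)
= 1.74 + 1.14 + -0.406
= 2.474


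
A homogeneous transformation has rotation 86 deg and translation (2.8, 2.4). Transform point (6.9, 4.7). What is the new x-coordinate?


x' = cos(theta)*px - sin(theta)*py + tx
= 0.0698*6.9 - 0.9976*4.7 + 2.8
= -1.4072


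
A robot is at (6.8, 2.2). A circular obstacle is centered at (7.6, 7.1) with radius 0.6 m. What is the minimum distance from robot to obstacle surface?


center_dist = sqrt((6.8-7.6)^2 + (2.2-7.1)^2)
= sqrt(0.64 + 24.01)
= 4.9649
min_dist = center_dist - radius = 4.9649 - 0.6 = 4.3649 m


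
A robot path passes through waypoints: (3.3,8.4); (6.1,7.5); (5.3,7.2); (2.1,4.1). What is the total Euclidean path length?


Segment lengths:
  seg1 = sqrt((2.8)^2 + (-0.9)^2) = 2.9411
  seg2 = sqrt((-0.8)^2 + (-0.3)^2) = 0.8544
  seg3 = sqrt((-3.2)^2 + (-3.1)^2) = 4.4553
Total = 8.2508


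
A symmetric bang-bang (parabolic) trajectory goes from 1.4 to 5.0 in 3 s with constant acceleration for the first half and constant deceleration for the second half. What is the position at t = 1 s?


Symmetric rest-to-rest: each phase covers (pf-p0)/2 in time T/2. 0.5*a*(T/2)^2 = (pf-p0)/2 => a = 4*(pf-p0)/T^2
a = 4*(5.0-1.4)/3^2 = 1.6
t = 1 is in the acceleration phase (t <= T/2).
p = p0 + 0.5*a*t^2 = 1.4 + 0.5*1.6*1^2
= 2.2


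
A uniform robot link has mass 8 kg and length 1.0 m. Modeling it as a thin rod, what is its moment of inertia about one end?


I = (1/3) * m * L^2
= (1/3) * 8 * 1.0^2
= 0.333333 * 8 * 1.0
= 2.6667 kg*m^2


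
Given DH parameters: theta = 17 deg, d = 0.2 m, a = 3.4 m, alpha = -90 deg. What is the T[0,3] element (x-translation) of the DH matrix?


T[0,3] = a * cos(theta)
= 3.4 * cos(17 deg)
= 3.4 * 0.9563
= 3.2514


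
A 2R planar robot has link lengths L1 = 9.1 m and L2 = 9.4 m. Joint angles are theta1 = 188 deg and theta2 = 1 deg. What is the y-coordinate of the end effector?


Convert angles to radians: theta1 = 3.2812, theta2 = 0.0175
y = L1*sin(theta1) + L2*sin(theta1+theta2)
y = -1.2665 + -1.4705
y = -2.737


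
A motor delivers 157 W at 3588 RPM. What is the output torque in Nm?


omega = 3588 * 2*pi/60 = 375.7345 rad/s
tau = P / omega = 157 / 375.7345
= 0.4178 Nm


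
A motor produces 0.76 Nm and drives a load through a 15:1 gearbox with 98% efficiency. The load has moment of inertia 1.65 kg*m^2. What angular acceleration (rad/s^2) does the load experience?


tau_out = tau_motor * N * eta
= 0.76 * 15 * 0.98 = 11.172 Nm
alpha = tau_out / I = 11.172 / 1.65
= 6.7709 rad/s^2


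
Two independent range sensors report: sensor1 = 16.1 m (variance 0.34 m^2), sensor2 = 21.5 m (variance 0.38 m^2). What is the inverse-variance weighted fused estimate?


w1 = (1/var1) / (1/var1 + 1/var2)
   = 2.9412 / (2.9412 + 2.6316) = 0.5278
w2 = 1 - w1 = 0.4722
fused = w1*s1 + w2*s2 = 8.4972 + 10.1528
= 18.65 m


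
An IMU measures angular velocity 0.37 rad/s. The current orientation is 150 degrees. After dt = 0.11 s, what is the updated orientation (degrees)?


delta_theta = w * dt = 0.37 * 0.11 = 0.0407 rad
= 2.3319 deg
theta_new = 150 + 2.3319 = 152.3319 deg


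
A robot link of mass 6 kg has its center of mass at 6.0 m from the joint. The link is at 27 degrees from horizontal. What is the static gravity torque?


tau = m*g*L*cos(angle)
= 6 * 9.81 * 6.0 * cos(27 deg)
= 6 * 9.81 * 6.0 * 0.891
= 314.6679 Nm


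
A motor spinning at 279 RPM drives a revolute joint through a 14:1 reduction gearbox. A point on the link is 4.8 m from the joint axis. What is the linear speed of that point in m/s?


omega_motor = 279 * 2*pi/60 = 29.2168 rad/s
omega_joint = omega_motor / 14 = 2.0869 rad/s
v = omega_joint * r = 2.0869 * 4.8
= 10.0172 m/s


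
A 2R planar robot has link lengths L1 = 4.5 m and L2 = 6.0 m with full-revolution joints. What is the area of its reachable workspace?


r_max = L1 + L2 = 10.5 m
r_min = |L1 - L2| = 1.5 m
Area = pi*(r_max^2 - r_min^2)
= pi*(110.25 - 2.25)
= pi * 108.0
= 339.292 m^2


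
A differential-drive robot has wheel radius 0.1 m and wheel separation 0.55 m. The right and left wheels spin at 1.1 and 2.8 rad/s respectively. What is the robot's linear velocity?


vR = r*wR = 0.1*1.1 = 0.11 m/s
vL = r*wL = 0.1*2.8 = 0.28 m/s
v = (vR+vL)/2 = 0.195 m/s
omega = (vR-vL)/L = -0.3091 rad/s
linear velocity = 0.195 m/s


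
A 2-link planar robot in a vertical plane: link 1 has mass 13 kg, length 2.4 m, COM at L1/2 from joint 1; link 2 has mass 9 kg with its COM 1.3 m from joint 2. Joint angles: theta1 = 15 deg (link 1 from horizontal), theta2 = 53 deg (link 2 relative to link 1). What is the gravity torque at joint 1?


Horizontal distance from joint 1 to link-1 COM:
  x_c1 = (L1/2)*cos(t1) = 1.2 * 0.9659 = 1.1591 m
Horizontal distance from joint 1 to link-2 COM:
  x_c2 = L1*cos(t1) + Lc2*cos(t1+t2)
       = 2.4*0.9659 + 1.3*0.3746 = 2.8052 m
tau1 = m1*g*x_c1 + m2*g*x_c2
     = 13*9.81*1.1591 + 9*9.81*2.8052
     = 147.8214 + 247.672
     = 395.4935 Nm


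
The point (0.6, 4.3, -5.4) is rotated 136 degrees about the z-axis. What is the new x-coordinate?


Rotation about z-axis: x' = x*cos(theta) - y*sin(theta)
= 0.6 * -0.7193 - 4.3 * 0.6947
= -3.4186


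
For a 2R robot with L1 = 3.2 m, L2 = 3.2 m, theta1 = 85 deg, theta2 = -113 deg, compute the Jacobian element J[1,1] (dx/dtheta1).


J[1,1] = -L1*sin(t1) - L2*sin(t1+t2)
= -3.2*sin(85) - 3.2*sin(-28)
= -1.6855


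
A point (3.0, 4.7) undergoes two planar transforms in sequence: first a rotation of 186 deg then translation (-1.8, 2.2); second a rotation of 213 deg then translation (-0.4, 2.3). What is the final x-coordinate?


After transform 1:
x1 = cos(186)*3.0 - sin(186)*4.7 + -1.8 = -4.2923
y1 = sin(186)*3.0 + cos(186)*4.7 + 2.2 = -2.7878
After transform 2:
x2 = cos(213)*-4.2923 - sin(213)*-2.7878 + -0.4
= 1.6814


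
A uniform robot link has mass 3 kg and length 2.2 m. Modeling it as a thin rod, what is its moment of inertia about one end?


I = (1/3) * m * L^2
= (1/3) * 3 * 2.2^2
= 0.333333 * 3 * 4.84
= 4.84 kg*m^2


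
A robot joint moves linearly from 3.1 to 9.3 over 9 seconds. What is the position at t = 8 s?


s = t/T = 8/9 = 0.8889
p(t) = p0 + (pf-p0)*s
= 3.1 + (9.3 - 3.1) * 0.8889
= 8.6111


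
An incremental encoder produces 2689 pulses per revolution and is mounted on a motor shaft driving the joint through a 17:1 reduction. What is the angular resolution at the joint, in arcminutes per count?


counts per rev = 2689
effective counts at joint = 2689 * 17 = 45713
resolution = 360*60 / 45713
= 0.4725 arcmin/count


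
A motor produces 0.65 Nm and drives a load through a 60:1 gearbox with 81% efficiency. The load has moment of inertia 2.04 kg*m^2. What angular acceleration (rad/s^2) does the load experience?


tau_out = tau_motor * N * eta
= 0.65 * 60 * 0.81 = 31.59 Nm
alpha = tau_out / I = 31.59 / 2.04
= 15.4853 rad/s^2


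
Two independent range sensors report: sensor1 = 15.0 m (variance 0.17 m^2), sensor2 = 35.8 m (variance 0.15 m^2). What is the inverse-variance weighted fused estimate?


w1 = (1/var1) / (1/var1 + 1/var2)
   = 5.8824 / (5.8824 + 6.6667) = 0.4687
w2 = 1 - w1 = 0.5312
fused = w1*s1 + w2*s2 = 7.0312 + 19.0187
= 26.05 m


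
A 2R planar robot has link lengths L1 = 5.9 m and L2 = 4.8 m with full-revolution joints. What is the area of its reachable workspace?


r_max = L1 + L2 = 10.7 m
r_min = |L1 - L2| = 1.1 m
Area = pi*(r_max^2 - r_min^2)
= pi*(114.49 - 1.21)
= pi * 113.28
= 355.8796 m^2


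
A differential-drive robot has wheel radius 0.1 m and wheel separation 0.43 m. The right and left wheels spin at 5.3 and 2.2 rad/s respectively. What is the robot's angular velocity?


vR = r*wR = 0.1*5.3 = 0.53 m/s
vL = r*wL = 0.1*2.2 = 0.22 m/s
v = (vR+vL)/2 = 0.375 m/s
omega = (vR-vL)/L = 0.7209 rad/s
angular velocity = 0.7209 rad/s


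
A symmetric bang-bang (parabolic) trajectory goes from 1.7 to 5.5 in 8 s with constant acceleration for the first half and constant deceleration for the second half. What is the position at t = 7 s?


Symmetric rest-to-rest: each phase covers (pf-p0)/2 in time T/2. 0.5*a*(T/2)^2 = (pf-p0)/2 => a = 4*(pf-p0)/T^2
a = 4*(5.5-1.7)/8^2 = 0.2375
t = 7 is in the deceleration phase (t > T/2).
p = pf - 0.5*a*(T-t)^2 = 5.5 - 0.5*0.2375*1^2
= 5.3812


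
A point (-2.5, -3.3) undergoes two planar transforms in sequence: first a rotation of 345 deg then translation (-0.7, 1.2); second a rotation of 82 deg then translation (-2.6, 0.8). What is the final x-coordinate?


After transform 1:
x1 = cos(345)*-2.5 - sin(345)*-3.3 + -0.7 = -3.9689
y1 = sin(345)*-2.5 + cos(345)*-3.3 + 1.2 = -1.3405
After transform 2:
x2 = cos(82)*-3.9689 - sin(82)*-1.3405 + -2.6
= -1.8249


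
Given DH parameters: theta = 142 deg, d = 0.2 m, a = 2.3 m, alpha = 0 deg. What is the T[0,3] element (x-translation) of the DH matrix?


T[0,3] = a * cos(theta)
= 2.3 * cos(142 deg)
= 2.3 * -0.788
= -1.8124


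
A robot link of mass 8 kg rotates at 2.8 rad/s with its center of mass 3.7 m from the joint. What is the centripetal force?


F = m * omega^2 * r
= 8 * 2.8^2 * 3.7
= 8 * 7.84 * 3.7
= 232.064 N


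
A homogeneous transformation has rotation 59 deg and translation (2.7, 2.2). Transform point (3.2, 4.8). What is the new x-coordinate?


x' = cos(theta)*px - sin(theta)*py + tx
= 0.515*3.2 - 0.8572*4.8 + 2.7
= 0.2337


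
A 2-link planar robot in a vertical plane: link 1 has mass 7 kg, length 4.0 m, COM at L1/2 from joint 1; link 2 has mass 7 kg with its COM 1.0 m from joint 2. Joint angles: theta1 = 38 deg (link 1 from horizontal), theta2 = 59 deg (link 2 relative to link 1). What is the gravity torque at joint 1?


Horizontal distance from joint 1 to link-1 COM:
  x_c1 = (L1/2)*cos(t1) = 2.0 * 0.788 = 1.576 m
Horizontal distance from joint 1 to link-2 COM:
  x_c2 = L1*cos(t1) + Lc2*cos(t1+t2)
       = 4.0*0.788 + 1.0*-0.1219 = 3.0302 m
tau1 = m1*g*x_c1 + m2*g*x_c2
     = 7*9.81*1.576 + 7*9.81*3.0302
     = 108.2254 + 208.082
     = 316.3074 Nm


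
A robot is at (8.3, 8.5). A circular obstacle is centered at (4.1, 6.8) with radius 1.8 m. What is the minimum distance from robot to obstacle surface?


center_dist = sqrt((8.3-4.1)^2 + (8.5-6.8)^2)
= sqrt(17.64 + 2.89)
= 4.531
min_dist = center_dist - radius = 4.531 - 1.8 = 2.731 m


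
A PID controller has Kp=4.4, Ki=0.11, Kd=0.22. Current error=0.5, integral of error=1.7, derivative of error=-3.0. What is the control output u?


u = Kp*e + Ki*int(e) + Kd*de/dt
= 4.4*0.5 + 0.11*1.7 + 0.22*(-3.0)
= 2.2 + 0.187 + -0.66
= 1.727


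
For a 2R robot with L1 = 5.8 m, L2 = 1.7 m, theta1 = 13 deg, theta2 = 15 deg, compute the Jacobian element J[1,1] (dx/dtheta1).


J[1,1] = -L1*sin(t1) - L2*sin(t1+t2)
= -5.8*sin(13) - 1.7*sin(28)
= -2.1028


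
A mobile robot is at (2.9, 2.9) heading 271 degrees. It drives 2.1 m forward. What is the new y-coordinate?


y_new = y0 + d*sin(theta)
= 2.9 + 2.1*sin(271)
= 2.9 + -2.0997
= 0.8003


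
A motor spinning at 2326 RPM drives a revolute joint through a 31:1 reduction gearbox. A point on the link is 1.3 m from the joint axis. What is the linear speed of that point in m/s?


omega_motor = 2326 * 2*pi/60 = 243.5782 rad/s
omega_joint = omega_motor / 31 = 7.8574 rad/s
v = omega_joint * r = 7.8574 * 1.3
= 10.2146 m/s


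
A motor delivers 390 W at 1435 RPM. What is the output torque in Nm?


omega = 1435 * 2*pi/60 = 150.2728 rad/s
tau = P / omega = 390 / 150.2728
= 2.5953 Nm


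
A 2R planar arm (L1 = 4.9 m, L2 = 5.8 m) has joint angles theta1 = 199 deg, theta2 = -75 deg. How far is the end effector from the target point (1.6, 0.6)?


End effector via forward kinematics:
x = L1*cos(t1) + L2*cos(t1+t2) = -7.8764
y = L1*sin(t1) + L2*sin(t1+t2) = 3.2131
Distance to target:
d = sqrt((1.6 - -7.8764)^2 + (0.6 - 3.2131)^2)
= sqrt(89.8014 + 6.8285)
= 9.83 m


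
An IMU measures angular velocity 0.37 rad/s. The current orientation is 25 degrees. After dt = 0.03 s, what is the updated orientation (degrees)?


delta_theta = w * dt = 0.37 * 0.03 = 0.0111 rad
= 0.636 deg
theta_new = 25 + 0.636 = 25.636 deg


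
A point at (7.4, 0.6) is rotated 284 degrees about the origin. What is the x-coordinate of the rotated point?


x' = x*cos(theta) - y*sin(theta)
cos(284 deg) = 0.2419, sin(284 deg) = -0.9703
x' = 7.4 * 0.2419 - 0.6 * -0.9703
= 1.7902 - -0.5822
= 2.3724


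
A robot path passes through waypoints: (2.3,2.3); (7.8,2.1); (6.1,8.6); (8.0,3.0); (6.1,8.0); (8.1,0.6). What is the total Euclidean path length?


Segment lengths:
  seg1 = sqrt((5.5)^2 + (-0.2)^2) = 5.5036
  seg2 = sqrt((-1.7)^2 + (6.5)^2) = 6.7186
  seg3 = sqrt((1.9)^2 + (-5.6)^2) = 5.9135
  seg4 = sqrt((-1.9)^2 + (5.0)^2) = 5.3488
  seg5 = sqrt((2.0)^2 + (-7.4)^2) = 7.6655
Total = 31.1501


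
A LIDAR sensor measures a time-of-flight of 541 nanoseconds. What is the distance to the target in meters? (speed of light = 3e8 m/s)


tof = 541 ns = 5.41e-07 s
dist = c * tof / 2
= 3e8 * 5.41e-07 / 2
= 81.15 m


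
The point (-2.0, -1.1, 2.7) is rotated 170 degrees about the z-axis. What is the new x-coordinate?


Rotation about z-axis: x' = x*cos(theta) - y*sin(theta)
= -2.0 * -0.9848 - -1.1 * 0.1736
= 2.1606


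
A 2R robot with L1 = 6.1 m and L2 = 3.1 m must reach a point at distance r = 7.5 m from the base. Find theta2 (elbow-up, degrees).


cos(theta2) = (r^2 - L1^2 - L2^2) / (2*L1*L2)
cos(theta2) = (56.25 - 37.21 - 9.61) / 37.82
cos(theta2) = 0.249339
theta2 = 75.5616 degrees


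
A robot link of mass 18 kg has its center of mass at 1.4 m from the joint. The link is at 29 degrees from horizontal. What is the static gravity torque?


tau = m*g*L*cos(angle)
= 18 * 9.81 * 1.4 * cos(29 deg)
= 18 * 9.81 * 1.4 * 0.8746
= 216.2165 Nm


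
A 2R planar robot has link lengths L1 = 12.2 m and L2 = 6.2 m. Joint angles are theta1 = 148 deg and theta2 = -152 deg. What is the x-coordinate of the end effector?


Convert angles to radians: theta1 = 2.5831, theta2 = -2.6529
x = L1*cos(theta1) + L2*cos(theta1+theta2)
x = -10.3462 + 6.1849
x = -4.1613


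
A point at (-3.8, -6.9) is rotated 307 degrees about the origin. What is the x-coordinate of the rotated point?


x' = x*cos(theta) - y*sin(theta)
cos(307 deg) = 0.6018, sin(307 deg) = -0.7986
x' = -3.8 * 0.6018 - -6.9 * -0.7986
= -2.2869 - 5.5106
= -7.7975


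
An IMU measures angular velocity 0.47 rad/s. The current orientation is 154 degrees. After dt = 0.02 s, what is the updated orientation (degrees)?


delta_theta = w * dt = 0.47 * 0.02 = 0.0094 rad
= 0.5386 deg
theta_new = 154 + 0.5386 = 154.5386 deg


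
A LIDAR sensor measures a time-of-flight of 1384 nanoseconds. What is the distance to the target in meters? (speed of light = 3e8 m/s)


tof = 1384 ns = 1.384e-06 s
dist = c * tof / 2
= 3e8 * 1.384e-06 / 2
= 207.6 m


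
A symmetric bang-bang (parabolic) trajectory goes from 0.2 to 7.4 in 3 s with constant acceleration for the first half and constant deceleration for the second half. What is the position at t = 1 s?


Symmetric rest-to-rest: each phase covers (pf-p0)/2 in time T/2. 0.5*a*(T/2)^2 = (pf-p0)/2 => a = 4*(pf-p0)/T^2
a = 4*(7.4-0.2)/3^2 = 3.2
t = 1 is in the acceleration phase (t <= T/2).
p = p0 + 0.5*a*t^2 = 0.2 + 0.5*3.2*1^2
= 1.8


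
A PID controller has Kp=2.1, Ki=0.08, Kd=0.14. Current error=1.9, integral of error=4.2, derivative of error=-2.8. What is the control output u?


u = Kp*e + Ki*int(e) + Kd*de/dt
= 2.1*1.9 + 0.08*4.2 + 0.14*(-2.8)
= 3.99 + 0.336 + -0.392
= 3.934


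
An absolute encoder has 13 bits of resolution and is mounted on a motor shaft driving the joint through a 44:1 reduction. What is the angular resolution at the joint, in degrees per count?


counts = 2^13 = 8192
effective counts at joint = 8192 * 44 = 360448
resolution = 360 / 360448
= 9.9876e-04 deg/count


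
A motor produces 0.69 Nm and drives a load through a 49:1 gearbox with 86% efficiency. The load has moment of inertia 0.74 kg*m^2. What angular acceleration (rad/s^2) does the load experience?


tau_out = tau_motor * N * eta
= 0.69 * 49 * 0.86 = 29.0766 Nm
alpha = tau_out / I = 29.0766 / 0.74
= 39.2927 rad/s^2


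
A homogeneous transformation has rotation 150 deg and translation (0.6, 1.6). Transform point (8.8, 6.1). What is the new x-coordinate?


x' = cos(theta)*px - sin(theta)*py + tx
= -0.866*8.8 - 0.5*6.1 + 0.6
= -10.071


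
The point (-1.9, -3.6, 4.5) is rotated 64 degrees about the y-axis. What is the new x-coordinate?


Rotation about y-axis: x' = x*cos(theta) + z*sin(theta)
= -1.9 * 0.4384 + 4.5 * 0.8988
= 3.2117


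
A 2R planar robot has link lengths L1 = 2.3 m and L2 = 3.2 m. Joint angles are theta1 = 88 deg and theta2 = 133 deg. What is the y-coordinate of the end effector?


Convert angles to radians: theta1 = 1.5359, theta2 = 2.3213
y = L1*sin(theta1) + L2*sin(theta1+theta2)
y = 2.2986 + -2.0994
y = 0.1992


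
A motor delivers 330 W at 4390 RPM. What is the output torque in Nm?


omega = 4390 * 2*pi/60 = 459.7197 rad/s
tau = P / omega = 330 / 459.7197
= 0.7178 Nm


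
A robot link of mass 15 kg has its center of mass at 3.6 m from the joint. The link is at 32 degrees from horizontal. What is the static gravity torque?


tau = m*g*L*cos(angle)
= 15 * 9.81 * 3.6 * cos(32 deg)
= 15 * 9.81 * 3.6 * 0.848
= 449.245 Nm


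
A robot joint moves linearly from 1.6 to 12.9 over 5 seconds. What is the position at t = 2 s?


s = t/T = 2/5 = 0.4
p(t) = p0 + (pf-p0)*s
= 1.6 + (12.9 - 1.6) * 0.4
= 6.12


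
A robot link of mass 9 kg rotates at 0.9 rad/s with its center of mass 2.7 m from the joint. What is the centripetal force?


F = m * omega^2 * r
= 9 * 0.9^2 * 2.7
= 9 * 0.81 * 2.7
= 19.683 N


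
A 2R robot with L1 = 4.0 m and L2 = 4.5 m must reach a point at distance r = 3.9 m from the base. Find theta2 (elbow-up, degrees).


cos(theta2) = (r^2 - L1^2 - L2^2) / (2*L1*L2)
cos(theta2) = (15.21 - 16.0 - 20.25) / 36.0
cos(theta2) = -0.584444
theta2 = 125.7638 degrees


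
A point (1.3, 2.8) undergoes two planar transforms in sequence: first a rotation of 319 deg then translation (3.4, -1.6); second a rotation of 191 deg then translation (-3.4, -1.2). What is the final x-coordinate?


After transform 1:
x1 = cos(319)*1.3 - sin(319)*2.8 + 3.4 = 6.2181
y1 = sin(319)*1.3 + cos(319)*2.8 + -1.6 = -0.3397
After transform 2:
x2 = cos(191)*6.2181 - sin(191)*-0.3397 + -3.4
= -9.5687


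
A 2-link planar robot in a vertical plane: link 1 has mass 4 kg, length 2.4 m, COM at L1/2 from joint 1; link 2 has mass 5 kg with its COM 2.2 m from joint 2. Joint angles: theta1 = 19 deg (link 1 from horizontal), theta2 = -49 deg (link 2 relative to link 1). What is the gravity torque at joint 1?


Horizontal distance from joint 1 to link-1 COM:
  x_c1 = (L1/2)*cos(t1) = 1.2 * 0.9455 = 1.1346 m
Horizontal distance from joint 1 to link-2 COM:
  x_c2 = L1*cos(t1) + Lc2*cos(t1+t2)
       = 2.4*0.9455 + 2.2*0.866 = 4.1745 m
tau1 = m1*g*x_c1 + m2*g*x_c2
     = 4*9.81*1.1346 + 5*9.81*4.1745
     = 44.5226 + 204.7592
     = 249.2818 Nm
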